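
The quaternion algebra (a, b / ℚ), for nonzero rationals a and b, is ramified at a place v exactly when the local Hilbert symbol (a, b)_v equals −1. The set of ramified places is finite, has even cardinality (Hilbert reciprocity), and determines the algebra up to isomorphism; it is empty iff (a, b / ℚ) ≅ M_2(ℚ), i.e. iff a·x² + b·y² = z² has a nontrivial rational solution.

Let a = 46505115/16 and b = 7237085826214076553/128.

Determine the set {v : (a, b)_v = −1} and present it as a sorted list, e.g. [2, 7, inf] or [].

(a, b) ≡ (5167235, 167314) mod (ℚ^×)²; places V = {2, 3, 5, 7, 17, 19, 31, 37, 53, ∞}.
(a,b)_37: α=1, u≡35; β=3, v≡22 (mod 37); (35|37)=-1, (22|37)=-1; sign (−1)^0·-1^3·-1^1 = +1.
(a,b)_19: α=0, u≡15; β=1, v≡5 (mod 19); (15|19)=-1, (5|19)=+1; sign (−1)^0·-1^1·+1^0 = -1.
(a,b)_5: α=1, u≡3; β=0, v≡1 (mod 5); (3|5)=-1, (1|5)=+1; sign (−1)^0·-1^0·+1^1 = +1.
(a,b)_17: α=1, u≡11; β=3, v≡4 (mod 17); (11|17)=-1, (4|17)=+1; sign (−1)^0·-1^3·+1^1 = -1.
(a,b)_2: α=-4, β=-7; u≡3, v≡1 (mod 8); ε(u)ε(v)=1·0, αω(v)=-4·0, βω(u)=-7·1; sum ≡ 1  ⇒  -1.
(a,b)_53: α=1, u≡29; β=2, v≡38 (mod 53); (29|53)=+1, (38|53)=+1; sign (−1)^0·+1^2·+1^1 = +1.
(a,b)_3: α=2, u≡2; β=4, v≡1 (mod 3); (2|3)=-1, (1|3)=+1; sign (−1)^0·-1^4·+1^2 = +1.
(a,b)_7: α=0, u≡3; β=1, v≡2 (mod 7); (3|7)=-1, (2|7)=+1; sign (−1)^0·-1^1·+1^0 = -1.
(a,b)_31: α=1, u≡26; β=2, v≡7 (mod 31); (26|31)=-1, (7|31)=+1; sign (−1)^0·-1^2·+1^1 = +1.
(a,b)_∞: sgn(5167235)=+, sgn(167314)=+, so +1.
(5167235, 167314 / ℚ) ramifies at {2, 7, 17, 19}: a division algebra.

[2, 7, 17, 19]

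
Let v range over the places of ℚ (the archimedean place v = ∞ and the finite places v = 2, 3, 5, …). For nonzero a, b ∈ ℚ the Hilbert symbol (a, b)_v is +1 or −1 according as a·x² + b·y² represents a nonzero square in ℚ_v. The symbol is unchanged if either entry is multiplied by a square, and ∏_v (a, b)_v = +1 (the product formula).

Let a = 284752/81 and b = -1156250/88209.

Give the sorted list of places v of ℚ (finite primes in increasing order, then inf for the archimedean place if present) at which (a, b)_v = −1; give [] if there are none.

(a, b) ≡ (13, -74) mod (ℚ^×)²; places V = {2, 3, 5, 11, 13, 37, ∞}.
(a,b)_2: α=4, β=1; u≡5, v≡3 (mod 8); ε(u)ε(v)=0·1, αω(v)=4·1, βω(u)=1·1; sum ≡ 1  ⇒  -1.
(a,b)_5: α=0, u≡2; β=6, v≡4 (mod 5); (2|5)=-1, (4|5)=+1; sign (−1)^0·-1^6·+1^0 = +1.
(a,b)_37: α=2, u≡35; β=1, v≡15 (mod 37); (35|37)=-1, (15|37)=-1; sign (−1)^0·-1^1·-1^2 = -1.
(a,b)_∞: sgn(13)=+, sgn(-74)=−, so +1.
(a,b)_13: α=1, u≡4; β=0, v≡12 (mod 13); (4|13)=+1, (12|13)=+1; sign (−1)^0·+1^0·+1^1 = +1.
(a,b)_11: α=0, u≡7; β=-2, v≡5 (mod 11); (7|11)=-1, (5|11)=+1; sign (−1)^0·-1^-2·+1^0 = +1.
(a,b)_3: α=-4, u≡1; β=-6, v≡1 (mod 3); (1|3)=+1, (1|3)=+1; sign (−1)^0·+1^-6·+1^-4 = +1.
Ram(13, -74) = {2, 37}; no ℚ_2-point on the conic.

[2, 37]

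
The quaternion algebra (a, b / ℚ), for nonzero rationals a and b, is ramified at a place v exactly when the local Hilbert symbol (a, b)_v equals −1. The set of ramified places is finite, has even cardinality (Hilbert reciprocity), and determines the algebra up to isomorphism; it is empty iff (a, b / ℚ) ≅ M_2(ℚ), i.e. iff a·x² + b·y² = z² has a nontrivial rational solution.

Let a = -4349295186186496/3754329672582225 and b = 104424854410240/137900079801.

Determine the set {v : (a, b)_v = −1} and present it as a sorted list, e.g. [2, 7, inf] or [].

[13, 17]

Mod squares: a ≡ -1729, b ≡ 146965. Check v ∈ {∞, 2, 3, 5, 7, 11, 13, 17, 19, 31}.
v=7: a=7^7·(≡5), b=7^5·(≡1) mod 7; (5|7)=-1, (1|7)=+1; (−1)^{7·5·3}·(-1)^5·(+1)^7 = +1.
v=2: v_2(a)=8, v_2(b)=10; units ≡ 7, 5 (mod 8); ε·ε+αω+βω = 1·0+8·1+10·0 ≡ 0  ⇒  (a,b)_2 = +1.
v=17: a=17^4·(≡12), b=17^3·(≡8) mod 17; (12|17)=-1, (8|17)=+1; (−1)^{4·3·8}·(-1)^3·(+1)^4 = -1.
v=5: a=5^-2·(≡1), b=5^1·(≡3) mod 5; (1|5)=+1, (3|5)=-1; (−1)^{-2·1·2}·(+1)^1·(-1)^-2 = +1.
v=13: a=13^1·(≡1), b=13^1·(≡5) mod 13; (1|13)=+1, (5|13)=-1; (−1)^{1·1·6}·(+1)^1·(-1)^1 = -1.
v=∞: -1729 < 0 and 146965 > 0  ⇒  (a,b)_∞ = +1.
v=31: a=31^-2·(≡16), b=31^-2·(≡2) mod 31; (16|31)=+1, (2|31)=+1; (−1)^{-2·-2·15}·(+1)^-2·(+1)^-2 = +1.
v=19: a=19^1·(≡11), b=19^1·(≡18) mod 19; (11|19)=+1, (18|19)=-1; (−1)^{1·1·9}·(+1)^1·(-1)^1 = +1.
v=11: a=11^-8·(≡5), b=11^-6·(≡9) mod 11; (5|11)=+1, (9|11)=+1; (−1)^{-8·-6·5}·(+1)^-6·(+1)^-8 = +1.
v=3: a=3^-6·(≡2), b=3^-4·(≡1) mod 3; (2|3)=-1, (1|3)=+1; (−1)^{-6·-4·1}·(-1)^-4·(+1)^-6 = +1.
Ram(-1729, 146965) = {13, 17}; no ℚ_13-point on the conic.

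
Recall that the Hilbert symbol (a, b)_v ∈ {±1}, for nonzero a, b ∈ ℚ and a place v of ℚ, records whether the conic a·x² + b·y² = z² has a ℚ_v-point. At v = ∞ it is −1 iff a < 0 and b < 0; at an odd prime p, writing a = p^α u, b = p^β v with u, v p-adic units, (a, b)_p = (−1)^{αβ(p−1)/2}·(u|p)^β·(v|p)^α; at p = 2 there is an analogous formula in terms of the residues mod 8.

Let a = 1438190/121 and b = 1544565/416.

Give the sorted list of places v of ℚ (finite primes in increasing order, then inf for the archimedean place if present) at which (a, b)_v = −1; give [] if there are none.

[3, 13, 23, 37]

(a, b) ≡ (8510, 331890) mod (ℚ^×)²; places V = {2, 3, 5, 11, 13, 23, 37, ∞}.
(a,b)_5: α=1, u≡3; β=1, v≡3 (mod 5); (3|5)=-1, (3|5)=-1; sign (−1)^0·-1^1·-1^1 = +1.
(a,b)_37: α=1, u≡2; β=1, v≡1 (mod 37); (2|37)=-1, (1|37)=+1; sign (−1)^0·-1^1·+1^1 = -1.
(a,b)_23: α=1, u≡18; β=1, v≡9 (mod 23); (18|23)=+1, (9|23)=+1; sign (−1)^1·+1^1·+1^1 = -1.
(a,b)_3: α=0, u≡2; β=1, v≡2 (mod 3); (2|3)=-1, (2|3)=-1; sign (−1)^0·-1^1·-1^0 = -1.
(a,b)_11: α=-2, u≡6; β=2, v≡3 (mod 11); (6|11)=-1, (3|11)=+1; sign (−1)^0·-1^2·+1^-2 = +1.
(a,b)_∞: sgn(8510)=+, sgn(331890)=+, so +1.
(a,b)_2: α=1, β=-5; u≡7, v≡1 (mod 8); ε(u)ε(v)=1·0, αω(v)=1·0, βω(u)=-5·0; sum ≡ 0  ⇒  +1.
(a,b)_13: α=2, u≡2; β=-1, v≡8 (mod 13); (2|13)=-1, (8|13)=-1; sign (−1)^0·-1^-1·-1^2 = -1.
Ram(8510, 331890) = {3, 13, 23, 37}; no ℚ_3-point on the conic.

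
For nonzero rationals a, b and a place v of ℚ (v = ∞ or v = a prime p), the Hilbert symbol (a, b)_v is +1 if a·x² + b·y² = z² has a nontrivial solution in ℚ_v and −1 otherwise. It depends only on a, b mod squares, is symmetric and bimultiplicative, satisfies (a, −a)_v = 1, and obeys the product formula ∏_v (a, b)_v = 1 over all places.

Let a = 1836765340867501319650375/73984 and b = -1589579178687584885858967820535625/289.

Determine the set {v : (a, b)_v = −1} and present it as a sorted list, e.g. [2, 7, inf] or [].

[2, 5, 11, 19, 29, 41]

Mod squares: a ≡ 850135, b ≡ -3230513. Check v ∈ {∞, 2, 3, 5, 7, 11, 13, 17, 19, 29, 41}.
v=41: a=41^3·(≡17), b=41^5·(≡1) mod 41; (17|41)=-1, (1|41)=+1; (−1)^{3·5·20}·(-1)^5·(+1)^3 = -1.
v=5: a=5^3·(≡2), b=5^4·(≡2) mod 5; (2|5)=-1, (2|5)=-1; (−1)^{3·4·2}·(-1)^4·(-1)^3 = -1.
v=11: a=11^3·(≡2), b=11^5·(≡10) mod 11; (2|11)=-1, (10|11)=-1; (−1)^{3·5·5}·(-1)^5·(-1)^3 = -1.
v=19: a=19^2·(≡8), b=19^3·(≡17) mod 19; (8|19)=-1, (17|19)=+1; (−1)^{2·3·9}·(-1)^3·(+1)^2 = -1.
v=29: a=29^3·(≡23), b=29^5·(≡15) mod 29; (23|29)=+1, (15|29)=-1; (−1)^{3·5·14}·(+1)^5·(-1)^3 = -1.
v=2: v_2(a)=-8, v_2(b)=0; units ≡ 7, 7 (mod 8); ε·ε+αω+βω = 1·1+-8·0+0·0 ≡ 1  ⇒  (a,b)_2 = -1.
v=7: a=7^2·(≡3), b=7^2·(≡4) mod 7; (3|7)=-1, (4|7)=+1; (−1)^{2·2·3}·(-1)^2·(+1)^2 = +1.
v=13: a=13^5·(≡7), b=13^3·(≡7) mod 13; (7|13)=-1, (7|13)=-1; (−1)^{5·3·6}·(-1)^3·(-1)^5 = +1.
v=17: a=17^-2·(≡9), b=17^-2·(≡5) mod 17; (9|17)=+1, (5|17)=-1; (−1)^{-2·-2·8}·(+1)^-2·(-1)^-2 = +1.
v=3: a=3^0·(≡1), b=3^2·(≡1) mod 3; (1|3)=+1, (1|3)=+1; (−1)^{0·2·1}·(+1)^2·(+1)^0 = +1.
v=∞: 850135 > 0 and -3230513 < 0  ⇒  (a,b)_∞ = +1.
Ram(850135, -3230513) = {2, 5, 11, 19, 29, 41}; no ℚ_2-point on the conic.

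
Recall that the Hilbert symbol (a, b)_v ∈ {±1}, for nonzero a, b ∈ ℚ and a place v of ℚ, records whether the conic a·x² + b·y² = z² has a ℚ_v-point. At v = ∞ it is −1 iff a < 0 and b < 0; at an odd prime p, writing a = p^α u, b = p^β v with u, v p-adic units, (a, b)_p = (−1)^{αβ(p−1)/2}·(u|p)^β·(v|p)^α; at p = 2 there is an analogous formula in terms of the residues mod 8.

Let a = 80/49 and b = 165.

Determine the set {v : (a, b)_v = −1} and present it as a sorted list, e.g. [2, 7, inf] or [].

(a, b) ≡ (5, 165) mod (ℚ^×)²; places V = {2, 3, 5, 7, 11, ∞}.
(a,b)_7: α=-2, u≡3; β=0, v≡4 (mod 7); (3|7)=-1, (4|7)=+1; sign (−1)^0·-1^0·+1^-2 = +1.
(a,b)_∞: sgn(5)=+, sgn(165)=+, so +1.
(a,b)_2: α=4, β=0; u≡5, v≡5 (mod 8); ε(u)ε(v)=0·0, αω(v)=4·1, βω(u)=0·1; sum ≡ 0  ⇒  +1.
(a,b)_5: α=1, u≡4; β=1, v≡3 (mod 5); (4|5)=+1, (3|5)=-1; sign (−1)^0·+1^1·-1^1 = -1.
(a,b)_3: α=0, u≡2; β=1, v≡1 (mod 3); (2|3)=-1, (1|3)=+1; sign (−1)^0·-1^1·+1^0 = -1.
(a,b)_11: α=0, u≡5; β=1, v≡4 (mod 11); (5|11)=+1, (4|11)=+1; sign (−1)^0·+1^1·+1^0 = +1.
Ram(5, 165) = {3, 5}; no ℚ_3-point on the conic.

[3, 5]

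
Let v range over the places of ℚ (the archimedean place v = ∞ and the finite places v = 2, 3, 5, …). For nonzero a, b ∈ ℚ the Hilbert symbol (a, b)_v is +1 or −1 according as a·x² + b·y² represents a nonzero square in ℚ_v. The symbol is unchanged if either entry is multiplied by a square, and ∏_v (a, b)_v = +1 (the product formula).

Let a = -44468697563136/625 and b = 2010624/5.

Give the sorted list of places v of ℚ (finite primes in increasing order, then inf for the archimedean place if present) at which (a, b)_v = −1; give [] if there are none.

[2, 7, 11, 17]

Mod squares: a ≡ -11, b ≡ 39270. Check v ∈ {∞, 2, 3, 5, 7, 11, 17}.
v=3: a=3^2·(≡1), b=3^1·(≡1) mod 3; (1|3)=+1, (1|3)=+1; (−1)^{2·1·1}·(+1)^1·(+1)^2 = +1.
v=5: a=5^-4·(≡4), b=5^-1·(≡4) mod 5; (4|5)=+1, (4|5)=+1; (−1)^{-4·-1·2}·(+1)^-1·(+1)^-4 = +1.
v=11: a=11^3·(≡10), b=11^1·(≡6) mod 11; (10|11)=-1, (6|11)=-1; (−1)^{3·1·5}·(-1)^1·(-1)^3 = -1.
v=17: a=17^2·(≡12), b=17^1·(≡4) mod 17; (12|17)=-1, (4|17)=+1; (−1)^{2·1·8}·(-1)^1·(+1)^2 = -1.
v=2: v_2(a)=18, v_2(b)=9; units ≡ 5, 3 (mod 8); ε·ε+αω+βω = 0·1+18·1+9·1 ≡ 1  ⇒  (a,b)_2 = -1.
v=7: a=7^2·(≡5), b=7^1·(≡3) mod 7; (5|7)=-1, (3|7)=-1; (−1)^{2·1·3}·(-1)^1·(-1)^2 = -1.
v=∞: -11 < 0 and 39270 > 0  ⇒  (a,b)_∞ = +1.
Ram(-11, 39270) = {2, 7, 11, 17}; no ℚ_2-point on the conic.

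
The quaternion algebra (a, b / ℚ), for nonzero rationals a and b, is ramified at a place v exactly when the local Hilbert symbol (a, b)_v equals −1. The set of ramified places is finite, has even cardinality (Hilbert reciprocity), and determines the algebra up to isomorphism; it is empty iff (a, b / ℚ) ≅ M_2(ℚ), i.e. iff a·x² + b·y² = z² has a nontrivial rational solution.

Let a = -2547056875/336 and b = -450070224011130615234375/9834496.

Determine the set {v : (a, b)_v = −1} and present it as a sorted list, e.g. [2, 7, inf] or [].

Mod squares: a ≡ -85581111, b ≡ -111. Check v ∈ {∞, 2, 3, 5, 7, 11, 17, 19, 31, 37}.
v=19: a=19^1·(≡7), b=19^2·(≡18) mod 19; (7|19)=+1, (18|19)=-1; (−1)^{1·2·9}·(+1)^2·(-1)^1 = -1.
v=37: a=37^1·(≡29), b=37^3·(≡36) mod 37; (29|37)=-1, (36|37)=+1; (−1)^{1·3·18}·(-1)^3·(+1)^1 = -1.
v=5: a=5^4·(≡4), b=5^12·(≡4) mod 5; (4|5)=+1, (4|5)=+1; (−1)^{4·12·2}·(+1)^12·(+1)^4 = +1.
v=∞: -85581111 < 0 and -111 < 0  ⇒  (a,b)_∞ = -1.
v=31: a=31^1·(≡21), b=31^2·(≡21) mod 31; (21|31)=-1, (21|31)=-1; (−1)^{1·2·15}·(-1)^2·(-1)^1 = -1.
v=2: v_2(a)=-4, v_2(b)=-12; units ≡ 1, 1 (mod 8); ε·ε+αω+βω = 0·0+-4·0+-12·0 ≡ 0  ⇒  (a,b)_2 = +1.
v=17: a=17^1·(≡11), b=17^2·(≡1) mod 17; (11|17)=-1, (1|17)=+1; (−1)^{1·2·8}·(-1)^2·(+1)^1 = +1.
v=3: a=3^-1·(≡2), b=3^1·(≡2) mod 3; (2|3)=-1, (2|3)=-1; (−1)^{-1·1·1}·(-1)^1·(-1)^-1 = -1.
v=11: a=11^1·(≡4), b=11^2·(≡8) mod 11; (4|11)=+1, (8|11)=-1; (−1)^{1·2·5}·(+1)^2·(-1)^1 = -1.
v=7: a=7^-1·(≡6), b=7^-4·(≡2) mod 7; (6|7)=-1, (2|7)=+1; (−1)^{-1·-4·3}·(-1)^-4·(+1)^-1 = +1.
(-85581111, -111 / ℚ) ramifies at {3, 11, 19, 31, 37, ∞}: a division algebra.

[3, 11, 19, 31, 37, inf]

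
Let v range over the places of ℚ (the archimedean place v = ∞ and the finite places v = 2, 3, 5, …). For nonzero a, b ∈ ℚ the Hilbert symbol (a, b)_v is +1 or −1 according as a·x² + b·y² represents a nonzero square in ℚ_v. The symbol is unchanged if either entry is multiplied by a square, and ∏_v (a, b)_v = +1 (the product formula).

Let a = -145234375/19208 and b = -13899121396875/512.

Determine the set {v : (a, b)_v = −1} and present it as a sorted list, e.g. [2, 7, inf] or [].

[2, 5, 13, inf]

(a, b) ≡ (-110, -1430) mod (ℚ^×)²; places V = {2, 3, 5, 7, 11, 13, ∞}.
(a,b)_7: α=-4, u≡1; β=0, v≡6 (mod 7); (1|7)=+1, (6|7)=-1; sign (−1)^0·+1^0·-1^-4 = +1.
(a,b)_11: α=1, u≡5; β=3, v≡7 (mod 11); (5|11)=+1, (7|11)=-1; sign (−1)^1·+1^3·-1^1 = +1.
(a,b)_5: α=7, u≡2; β=5, v≡4 (mod 5); (2|5)=-1, (4|5)=+1; sign (−1)^0·-1^5·+1^7 = -1.
(a,b)_3: α=0, u≡1; β=2, v≡1 (mod 3); (1|3)=+1, (1|3)=+1; sign (−1)^0·+1^2·+1^0 = +1.
(a,b)_2: α=-3, β=-9; u≡1, v≡5 (mod 8); ε(u)ε(v)=0·0, αω(v)=-3·1, βω(u)=-9·0; sum ≡ 1  ⇒  -1.
(a,b)_∞: sgn(-110)=−, sgn(-1430)=−, so -1.
(a,b)_13: α=2, u≡6; β=5, v≡7 (mod 13); (6|13)=-1, (7|13)=-1; sign (−1)^0·-1^5·-1^2 = -1.
|Ram(-110, -1430)| = 4, even; anisotropic at {2, 5, 13, ∞}.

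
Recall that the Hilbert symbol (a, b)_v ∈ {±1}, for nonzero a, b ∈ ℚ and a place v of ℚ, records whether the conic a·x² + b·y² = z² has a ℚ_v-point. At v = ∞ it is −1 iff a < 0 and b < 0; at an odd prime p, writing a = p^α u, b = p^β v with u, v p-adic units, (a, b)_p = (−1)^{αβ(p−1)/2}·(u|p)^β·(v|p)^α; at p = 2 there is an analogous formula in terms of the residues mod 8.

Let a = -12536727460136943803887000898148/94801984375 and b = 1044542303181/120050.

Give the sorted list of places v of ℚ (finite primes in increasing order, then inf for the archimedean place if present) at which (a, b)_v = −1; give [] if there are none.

(a, b) ≡ (-968919, 477802) mod (ℚ^×)²; places V = {2, 3, 5, 7, 13, 17, 19, 23, 29, 37, 41, 43, 47, ∞}.
(a,b)_43: α=1, u≡19; β=0, v≡12 (mod 43); (19|43)=-1, (12|43)=-1; sign (−1)^0·-1^0·-1^1 = -1.
(a,b)_7: α=-5, u≡2; β=-4, v≡6 (mod 7); (2|7)=+1, (6|7)=-1; sign (−1)^0·+1^-4·-1^-5 = -1.
(a,b)_37: α=1, u≡10; β=0, v≡10 (mod 37); (10|37)=+1, (10|37)=+1; sign (−1)^0·+1^0·+1^1 = +1.
(a,b)_13: α=2, u≡10; β=1, v≡4 (mod 13); (10|13)=+1, (4|13)=+1; sign (−1)^0·+1^1·+1^2 = +1.
(a,b)_3: α=1, u≡1; β=2, v≡1 (mod 3); (1|3)=+1, (1|3)=+1; sign (−1)^0·+1^2·+1^1 = +1.
(a,b)_29: α=1, u≡19; β=0, v≡27 (mod 29); (19|29)=-1, (27|29)=-1; sign (−1)^0·-1^0·-1^1 = -1.
(a,b)_∞: sgn(-968919)=−, sgn(477802)=+, so +1.
(a,b)_23: α=2, u≡12; β=1, v≡22 (mod 23); (12|23)=+1, (22|23)=-1; sign (−1)^0·+1^1·-1^2 = +1.
(a,b)_19: α=-2, u≡1; β=0, v≡16 (mod 19); (1|19)=+1, (16|19)=+1; sign (−1)^0·+1^0·+1^-2 = +1.
(a,b)_17: α=6, u≡13; β=3, v≡7 (mod 17); (13|17)=+1, (7|17)=-1; sign (−1)^0·+1^3·-1^6 = +1.
(a,b)_2: α=2, β=-1; u≡1, v≡5 (mod 8); ε(u)ε(v)=0·0, αω(v)=2·1, βω(u)=-1·0; sum ≡ 0  ⇒  +1.
(a,b)_41: α=6, u≡35; β=2, v≡28 (mod 41); (35|41)=-1, (28|41)=-1; sign (−1)^0·-1^2·-1^6 = +1.
(a,b)_5: α=-6, u≡1; β=-2, v≡3 (mod 5); (1|5)=+1, (3|5)=-1; sign (−1)^0·+1^-2·-1^-6 = +1.
(a,b)_47: α=2, u≡30; β=1, v≡7 (mod 47); (30|47)=-1, (7|47)=+1; sign (−1)^0·-1^1·+1^2 = -1.
(-968919, 477802 / ℚ) ramifies at {7, 29, 43, 47}: a division algebra.

[7, 29, 43, 47]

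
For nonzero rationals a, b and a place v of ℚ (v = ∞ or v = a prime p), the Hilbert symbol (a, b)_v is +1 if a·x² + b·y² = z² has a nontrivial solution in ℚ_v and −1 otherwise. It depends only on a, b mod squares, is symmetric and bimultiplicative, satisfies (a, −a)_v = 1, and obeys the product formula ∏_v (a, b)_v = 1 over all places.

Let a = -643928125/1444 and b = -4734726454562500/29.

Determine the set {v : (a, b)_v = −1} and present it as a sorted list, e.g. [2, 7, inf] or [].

[2, 5, 11, 29, 31, inf]

Mod squares: a ≡ -3565, b ≡ -4321493. Check v ∈ {∞, 2, 5, 11, 17, 19, 23, 29, 31}.
v=2: v_2(a)=-2, v_2(b)=2; units ≡ 3, 3 (mod 8); ε·ε+αω+βω = 1·1+-2·1+2·1 ≡ 1  ⇒  (a,b)_2 = -1.
v=17: a=17^2·(≡3), b=17^0·(≡9) mod 17; (3|17)=-1, (9|17)=+1; (−1)^{2·0·8}·(-1)^0·(+1)^2 = +1.
v=∞: -3565 < 0 and -4321493 < 0  ⇒  (a,b)_∞ = -1.
v=5: a=5^5·(≡2), b=5^6·(≡2) mod 5; (2|5)=-1, (2|5)=-1; (−1)^{5·6·2}·(-1)^6·(-1)^5 = -1.
v=29: a=29^0·(≡15), b=29^-1·(≡17) mod 29; (15|29)=-1, (17|29)=-1; (−1)^{0·-1·14}·(-1)^-1·(-1)^0 = -1.
v=11: a=11^0·(≡2), b=11^1·(≡10) mod 11; (2|11)=-1, (10|11)=-1; (−1)^{0·1·5}·(-1)^1·(-1)^0 = -1.
v=31: a=31^1·(≡25), b=31^3·(≡8) mod 31; (25|31)=+1, (8|31)=+1; (−1)^{1·3·15}·(+1)^3·(+1)^1 = -1.
v=23: a=23^1·(≡2), b=23^3·(≡5) mod 23; (2|23)=+1, (5|23)=-1; (−1)^{1·3·11}·(+1)^3·(-1)^1 = +1.
v=19: a=19^-2·(≡5), b=19^1·(≡18) mod 19; (5|19)=+1, (18|19)=-1; (−1)^{-2·1·9}·(+1)^1·(-1)^-2 = +1.
(-3565, -4321493 / ℚ) ramifies at {2, 5, 11, 29, 31, ∞}: a division algebra.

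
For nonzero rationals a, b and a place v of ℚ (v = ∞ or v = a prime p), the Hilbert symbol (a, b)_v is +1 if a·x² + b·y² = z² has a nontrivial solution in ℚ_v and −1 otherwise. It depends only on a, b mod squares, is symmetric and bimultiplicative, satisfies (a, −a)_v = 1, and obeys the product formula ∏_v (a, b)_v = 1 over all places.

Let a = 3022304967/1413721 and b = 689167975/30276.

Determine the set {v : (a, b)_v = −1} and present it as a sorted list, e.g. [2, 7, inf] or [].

[2, 47]

(a, b) ≡ (47, 31) mod (ℚ^×)²; places V = {2, 3, 5, 11, 23, 29, 31, 41, 47, ∞}.
(a,b)_∞: sgn(47)=+, sgn(31)=+, so +1.
(a,b)_11: α=2, u≡5; β=0, v≡3 (mod 11); (5|11)=+1, (3|11)=+1; sign (−1)^0·+1^0·+1^2 = +1.
(a,b)_29: α=-2, u≡10; β=-2, v≡8 (mod 29); (10|29)=-1, (8|29)=-1; sign (−1)^0·-1^-2·-1^-2 = +1.
(a,b)_31: α=0, u≡4; β=1, v≡2 (mod 31); (4|31)=+1, (2|31)=+1; sign (−1)^0·+1^1·+1^0 = +1.
(a,b)_23: α=0, u≡6; β=2, v≡4 (mod 23); (6|23)=+1, (4|23)=+1; sign (−1)^0·+1^2·+1^0 = +1.
(a,b)_2: α=0, β=-2; u≡7, v≡7 (mod 8); ε(u)ε(v)=1·1, αω(v)=0·0, βω(u)=-2·0; sum ≡ 1  ⇒  -1.
(a,b)_41: α=-2, u≡24; β=2, v≡10 (mod 41); (24|41)=-1, (10|41)=+1; sign (−1)^0·-1^2·+1^-2 = +1.
(a,b)_47: α=1, u≡17; β=0, v≡20 (mod 47); (17|47)=+1, (20|47)=-1; sign (−1)^0·+1^0·-1^1 = -1.
(a,b)_5: α=0, u≡2; β=2, v≡4 (mod 5); (2|5)=-1, (4|5)=+1; sign (−1)^0·-1^2·+1^0 = +1.
(a,b)_3: α=12, u≡2; β=-2, v≡1 (mod 3); (2|3)=-1, (1|3)=+1; sign (−1)^0·-1^-2·+1^12 = +1.
Ram(47, 31) = {2, 47}; no ℚ_2-point on the conic.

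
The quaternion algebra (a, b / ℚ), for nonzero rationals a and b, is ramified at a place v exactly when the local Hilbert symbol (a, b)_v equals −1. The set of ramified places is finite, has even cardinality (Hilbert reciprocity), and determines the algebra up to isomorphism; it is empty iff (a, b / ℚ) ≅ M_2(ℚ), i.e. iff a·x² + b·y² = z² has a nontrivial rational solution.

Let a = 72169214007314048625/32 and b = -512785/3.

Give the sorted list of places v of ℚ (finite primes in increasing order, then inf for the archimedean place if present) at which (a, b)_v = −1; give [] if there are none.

Mod squares: a ≡ 46690, b ≡ -31395. Check v ∈ {∞, 2, 3, 5, 7, 11, 13, 23, 29}.
v=2: v_2(a)=-5, v_2(b)=0; units ≡ 1, 5 (mod 8); ε·ε+αω+βω = 0·0+-5·1+0·0 ≡ 1  ⇒  (a,b)_2 = -1.
v=5: a=5^3·(≡2), b=5^1·(≡1) mod 5; (2|5)=-1, (1|5)=+1; (−1)^{3·1·2}·(-1)^1·(+1)^3 = -1.
v=13: a=13^2·(≡5), b=13^1·(≡12) mod 13; (5|13)=-1, (12|13)=+1; (−1)^{2·1·6}·(-1)^1·(+1)^2 = -1.
v=29: a=29^1·(≡19), b=29^0·(≡17) mod 29; (19|29)=-1, (17|29)=-1; (−1)^{1·0·14}·(-1)^0·(-1)^1 = -1.
v=∞: 46690 > 0 and -31395 < 0  ⇒  (a,b)_∞ = +1.
v=7: a=7^5·(≡3), b=7^3·(≡1) mod 7; (3|7)=-1, (1|7)=+1; (−1)^{5·3·3}·(-1)^3·(+1)^5 = +1.
v=11: a=11^2·(≡7), b=11^0·(≡8) mod 11; (7|11)=-1, (8|11)=-1; (−1)^{2·0·5}·(-1)^0·(-1)^2 = +1.
v=3: a=3^2·(≡1), b=3^-1·(≡2) mod 3; (1|3)=+1, (2|3)=-1; (−1)^{2·-1·1}·(+1)^-1·(-1)^2 = +1.
v=23: a=23^5·(≡16), b=23^1·(≡5) mod 23; (16|23)=+1, (5|23)=-1; (−1)^{5·1·11}·(+1)^1·(-1)^5 = +1.
Ram(46690, -31395) = {2, 5, 13, 29}; no ℚ_2-point on the conic.

[2, 5, 13, 29]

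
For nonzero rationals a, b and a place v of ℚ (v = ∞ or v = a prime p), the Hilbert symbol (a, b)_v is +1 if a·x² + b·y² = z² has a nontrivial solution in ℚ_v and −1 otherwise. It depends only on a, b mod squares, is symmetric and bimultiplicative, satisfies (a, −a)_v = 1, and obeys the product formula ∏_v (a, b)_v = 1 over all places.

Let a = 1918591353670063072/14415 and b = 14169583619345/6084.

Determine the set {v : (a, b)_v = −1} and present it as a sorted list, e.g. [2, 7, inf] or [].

Mod squares: a ≡ 11741730, b ≡ 6545. Check v ∈ {∞, 2, 3, 5, 7, 11, 13, 17, 23, 31}.
v=3: a=3^-1·(≡2), b=3^-2·(≡2) mod 3; (2|3)=-1, (2|3)=-1; (−1)^{-1·-2·1}·(-1)^-2·(-1)^-1 = -1.
v=23: a=23^3·(≡6), b=23^2·(≡3) mod 23; (6|23)=+1, (3|23)=+1; (−1)^{3·2·11}·(+1)^2·(+1)^3 = +1.
v=11: a=11^3·(≡4), b=11^1·(≡1) mod 11; (4|11)=+1, (1|11)=+1; (−1)^{3·1·5}·(+1)^1·(+1)^3 = -1.
v=31: a=31^-2·(≡23), b=31^0·(≡2) mod 31; (23|31)=-1, (2|31)=+1; (−1)^{-2·0·15}·(-1)^0·(+1)^-2 = +1.
v=5: a=5^-1·(≡4), b=5^1·(≡1) mod 5; (4|5)=+1, (1|5)=+1; (−1)^{-1·1·2}·(+1)^1·(+1)^-1 = +1.
v=17: a=17^3·(≡12), b=17^5·(≡5) mod 17; (12|17)=-1, (5|17)=-1; (−1)^{3·5·8}·(-1)^5·(-1)^3 = +1.
v=2: v_2(a)=5, v_2(b)=-2; units ≡ 1, 1 (mod 8); ε·ε+αω+βω = 0·0+5·0+-2·0 ≡ 0  ⇒  (a,b)_2 = +1.
v=13: a=13^3·(≡3), b=13^-2·(≡5) mod 13; (3|13)=+1, (5|13)=-1; (−1)^{3·-2·6}·(+1)^-2·(-1)^3 = -1.
v=7: a=7^3·(≡2), b=7^3·(≡1) mod 7; (2|7)=+1, (1|7)=+1; (−1)^{3·3·3}·(+1)^3·(+1)^3 = -1.
v=∞: 11741730 > 0 and 6545 > 0  ⇒  (a,b)_∞ = +1.
(11741730, 6545 / ℚ) ramifies at {3, 7, 11, 13}: a division algebra.

[3, 7, 11, 13]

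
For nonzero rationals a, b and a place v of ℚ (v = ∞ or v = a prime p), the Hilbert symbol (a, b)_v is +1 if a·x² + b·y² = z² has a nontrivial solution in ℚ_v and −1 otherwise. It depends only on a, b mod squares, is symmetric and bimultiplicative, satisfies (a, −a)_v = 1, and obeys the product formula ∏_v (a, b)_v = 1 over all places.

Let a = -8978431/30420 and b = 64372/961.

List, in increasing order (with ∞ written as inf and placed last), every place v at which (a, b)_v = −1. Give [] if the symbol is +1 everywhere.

[5, 17]

Mod squares: a ≡ -124355, b ≡ 133. Check v ∈ {∞, 2, 3, 5, 7, 11, 13, 17, 19, 31}.
v=5: a=5^-1·(≡1), b=5^0·(≡2) mod 5; (1|5)=+1, (2|5)=-1; (−1)^{-1·0·2}·(+1)^0·(-1)^-1 = -1.
v=11: a=11^1·(≡9), b=11^2·(≡1) mod 11; (9|11)=+1, (1|11)=+1; (−1)^{1·2·5}·(+1)^2·(+1)^1 = +1.
v=31: a=31^0·(≡11), b=31^-2·(≡16) mod 31; (11|31)=-1, (16|31)=+1; (−1)^{0·-2·15}·(-1)^-2·(+1)^0 = +1.
v=2: v_2(a)=-2, v_2(b)=2; units ≡ 5, 5 (mod 8); ε·ε+αω+βω = 0·0+-2·1+2·1 ≡ 0  ⇒  (a,b)_2 = +1.
v=∞: -124355 < 0 and 133 > 0  ⇒  (a,b)_∞ = +1.
v=19: a=19^3·(≡2), b=19^1·(≡4) mod 19; (2|19)=-1, (4|19)=+1; (−1)^{3·1·9}·(-1)^1·(+1)^3 = +1.
v=17: a=17^1·(≡14), b=17^0·(≡3) mod 17; (14|17)=-1, (3|17)=-1; (−1)^{1·0·8}·(-1)^0·(-1)^1 = -1.
v=13: a=13^-2·(≡10), b=13^0·(≡4) mod 13; (10|13)=+1, (4|13)=+1; (−1)^{-2·0·6}·(+1)^0·(+1)^-2 = +1.
v=3: a=3^-2·(≡1), b=3^0·(≡1) mod 3; (1|3)=+1, (1|3)=+1; (−1)^{-2·0·1}·(+1)^0·(+1)^-2 = +1.
v=7: a=7^1·(≡1), b=7^1·(≡6) mod 7; (1|7)=+1, (6|7)=-1; (−1)^{1·1·3}·(+1)^1·(-1)^1 = +1.
(-124355, 133 / ℚ) ramifies at {5, 17}: a division algebra.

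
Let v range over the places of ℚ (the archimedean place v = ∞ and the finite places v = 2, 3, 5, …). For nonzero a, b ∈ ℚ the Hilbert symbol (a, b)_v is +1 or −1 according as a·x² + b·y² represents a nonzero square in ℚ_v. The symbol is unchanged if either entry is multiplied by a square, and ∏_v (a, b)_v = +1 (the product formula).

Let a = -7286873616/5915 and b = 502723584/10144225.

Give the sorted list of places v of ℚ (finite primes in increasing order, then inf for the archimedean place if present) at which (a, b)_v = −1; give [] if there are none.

[7, 11, 19, 29]

(a, b) ≡ (-14637315, 6061) mod (ℚ^×)²; places V = {2, 3, 5, 7, 11, 13, 19, 23, 29, ∞}.
(a,b)_5: α=-1, u≡3; β=-2, v≡1 (mod 5); (3|5)=-1, (1|5)=+1; sign (−1)^0·-1^-2·+1^-1 = +1.
(a,b)_∞: sgn(-14637315)=−, sgn(6061)=+, so +1.
(a,b)_2: α=4, β=10; u≡5, v≡5 (mod 8); ε(u)ε(v)=0·0, αω(v)=4·1, βω(u)=10·1; sum ≡ 0  ⇒  +1.
(a,b)_23: α=1, u≡21; β=0, v≡12 (mod 23); (21|23)=-1, (12|23)=+1; sign (−1)^0·-1^0·+1^1 = +1.
(a,b)_7: α=-1, u≡4; β=-4, v≡5 (mod 7); (4|7)=+1, (5|7)=-1; sign (−1)^0·+1^-4·-1^-1 = -1.
(a,b)_29: α=1, u≡18; β=1, v≡23 (mod 29); (18|29)=-1, (23|29)=+1; sign (−1)^0·-1^1·+1^1 = -1.
(a,b)_19: α=1, u≡8; β=1, v≡14 (mod 19); (8|19)=-1, (14|19)=-1; sign (−1)^1·-1^1·-1^1 = -1.
(a,b)_11: α=3, u≡1; β=1, v≡5 (mod 11); (1|11)=+1, (5|11)=+1; sign (−1)^1·+1^1·+1^3 = -1.
(a,b)_13: α=-2, u≡12; β=-2, v≡3 (mod 13); (12|13)=+1, (3|13)=+1; sign (−1)^0·+1^-2·+1^-2 = +1.
(a,b)_3: α=3, u≡2; β=4, v≡1 (mod 3); (2|3)=-1, (1|3)=+1; sign (−1)^0·-1^4·+1^3 = +1.
(-14637315, 6061 / ℚ) ramifies at {7, 11, 19, 29}: a division algebra.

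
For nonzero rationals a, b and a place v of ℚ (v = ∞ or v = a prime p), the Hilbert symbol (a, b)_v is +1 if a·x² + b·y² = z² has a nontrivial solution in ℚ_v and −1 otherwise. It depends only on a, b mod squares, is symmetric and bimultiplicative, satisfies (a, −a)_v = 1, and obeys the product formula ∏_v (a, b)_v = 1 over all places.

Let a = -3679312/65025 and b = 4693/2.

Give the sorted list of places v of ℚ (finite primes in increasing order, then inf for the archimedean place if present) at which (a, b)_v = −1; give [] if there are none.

[2, 13]

(a, b) ≡ (-13, 26) mod (ℚ^×)²; places V = {2, 3, 5, 7, 13, 17, 19, ∞}.
(a,b)_3: α=-2, u≡2; β=0, v≡2 (mod 3); (2|3)=-1, (2|3)=-1; sign (−1)^0·-1^0·-1^-2 = +1.
(a,b)_2: α=4, β=-1; u≡3, v≡5 (mod 8); ε(u)ε(v)=1·0, αω(v)=4·1, βω(u)=-1·1; sum ≡ 1  ⇒  -1.
(a,b)_19: α=2, u≡7; β=2, v≡16 (mod 19); (7|19)=+1, (16|19)=+1; sign (−1)^0·+1^2·+1^2 = +1.
(a,b)_5: α=-2, u≡3; β=0, v≡4 (mod 5); (3|5)=-1, (4|5)=+1; sign (−1)^0·-1^0·+1^-2 = +1.
(a,b)_∞: sgn(-13)=−, sgn(26)=+, so +1.
(a,b)_17: α=-2, u≡8; β=0, v≡9 (mod 17); (8|17)=+1, (9|17)=+1; sign (−1)^0·+1^0·+1^-2 = +1.
(a,b)_13: α=1, u≡1; β=1, v≡5 (mod 13); (1|13)=+1, (5|13)=-1; sign (−1)^0·+1^1·-1^1 = -1.
(a,b)_7: α=2, u≡4; β=0, v≡5 (mod 7); (4|7)=+1, (5|7)=-1; sign (−1)^0·+1^0·-1^2 = +1.
|Ram(-13, 26)| = 2, even; anisotropic at {2, 13}.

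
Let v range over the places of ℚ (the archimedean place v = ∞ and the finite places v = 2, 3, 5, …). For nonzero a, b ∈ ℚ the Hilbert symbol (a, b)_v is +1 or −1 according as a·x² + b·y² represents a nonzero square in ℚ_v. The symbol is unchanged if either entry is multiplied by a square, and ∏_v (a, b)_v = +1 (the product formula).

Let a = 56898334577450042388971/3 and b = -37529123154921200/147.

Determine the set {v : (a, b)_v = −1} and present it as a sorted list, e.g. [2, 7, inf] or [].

Mod squares: a ≡ 187953, b ≡ -71709. Check v ∈ {∞, 2, 3, 5, 7, 11, 31, 41, 43, 47, 53}.
v=43: a=43^3·(≡18), b=43^2·(≡21) mod 43; (18|43)=-1, (21|43)=+1; (−1)^{3·2·21}·(-1)^2·(+1)^3 = +1.
v=53: a=53^2·(≡9), b=53^1·(≡28) mod 53; (9|53)=+1, (28|53)=+1; (−1)^{2·1·26}·(+1)^1·(+1)^2 = +1.
v=2: v_2(a)=0, v_2(b)=4; units ≡ 1, 3 (mod 8); ε·ε+αω+βω = 0·1+0·1+4·0 ≡ 0  ⇒  (a,b)_2 = +1.
v=3: a=3^-1·(≡2), b=3^-1·(≡1) mod 3; (2|3)=-1, (1|3)=+1; (−1)^{-1·-1·1}·(-1)^-1·(+1)^-1 = +1.
v=7: a=7^2·(≡3), b=7^-2·(≡3) mod 7; (3|7)=-1, (3|7)=-1; (−1)^{2·-2·3}·(-1)^-2·(-1)^2 = +1.
v=31: a=31^3·(≡8), b=31^2·(≡4) mod 31; (8|31)=+1, (4|31)=+1; (−1)^{3·2·15}·(+1)^2·(+1)^3 = +1.
v=41: a=41^2·(≡36), b=41^1·(≡3) mod 41; (36|41)=+1, (3|41)=-1; (−1)^{2·1·20}·(+1)^1·(-1)^2 = +1.
v=47: a=47^3·(≡27), b=47^2·(≡43) mod 47; (27|47)=+1, (43|47)=-1; (−1)^{3·2·23}·(+1)^2·(-1)^3 = -1.
v=11: a=11^0·(≡2), b=11^1·(≡4) mod 11; (2|11)=-1, (4|11)=+1; (−1)^{0·1·5}·(-1)^1·(+1)^0 = -1.
v=∞: 187953 > 0 and -71709 < 0  ⇒  (a,b)_∞ = +1.
v=5: a=5^0·(≡2), b=5^2·(≡1) mod 5; (2|5)=-1, (1|5)=+1; (−1)^{0·2·2}·(-1)^2·(+1)^0 = +1.
Ram(187953, -71709) = {11, 47}; no ℚ_11-point on the conic.

[11, 47]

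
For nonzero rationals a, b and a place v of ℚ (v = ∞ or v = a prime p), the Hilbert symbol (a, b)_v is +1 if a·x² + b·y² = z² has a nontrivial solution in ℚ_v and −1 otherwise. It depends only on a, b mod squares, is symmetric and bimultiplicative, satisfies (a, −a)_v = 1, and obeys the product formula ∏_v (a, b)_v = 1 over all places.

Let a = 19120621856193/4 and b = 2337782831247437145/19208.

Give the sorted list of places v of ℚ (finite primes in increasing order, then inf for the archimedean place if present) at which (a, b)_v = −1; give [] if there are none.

(a, b) ≡ (3553, 2210) mod (ℚ^×)²; places V = {2, 3, 5, 7, 11, 13, 17, 19, ∞}.
(a,b)_17: α=1, u≡3; β=1, v≡11 (mod 17); (3|17)=-1, (11|17)=-1; sign (−1)^0·-1^1·-1^1 = +1.
(a,b)_2: α=-2, β=-3; u≡1, v≡1 (mod 8); ε(u)ε(v)=0·0, αω(v)=-2·0, βω(u)=-3·0; sum ≡ 0  ⇒  +1.
(a,b)_19: α=3, u≡7; β=4, v≡16 (mod 19); (7|19)=+1, (16|19)=+1; sign (−1)^0·+1^4·+1^3 = +1.
(a,b)_7: α=0, u≡1; β=-4, v≡5 (mod 7); (1|7)=+1, (5|7)=-1; sign (−1)^0·+1^-4·-1^0 = +1.
(a,b)_13: α=2, u≡1; β=3, v≡9 (mod 13); (1|13)=+1, (9|13)=+1; sign (−1)^0·+1^3·+1^2 = +1.
(a,b)_11: α=3, u≡9; β=4, v≡2 (mod 11); (9|11)=+1, (2|11)=-1; sign (−1)^0·+1^4·-1^3 = -1.
(a,b)_∞: sgn(3553)=+, sgn(2210)=+, so +1.
(a,b)_5: α=0, u≡2; β=1, v≡3 (mod 5); (2|5)=-1, (3|5)=-1; sign (−1)^0·-1^1·-1^0 = -1.
(a,b)_3: α=6, u≡1; β=8, v≡2 (mod 3); (1|3)=+1, (2|3)=-1; sign (−1)^0·+1^8·-1^6 = +1.
(3553, 2210 / ℚ) ramifies at {5, 11}: a division algebra.

[5, 11]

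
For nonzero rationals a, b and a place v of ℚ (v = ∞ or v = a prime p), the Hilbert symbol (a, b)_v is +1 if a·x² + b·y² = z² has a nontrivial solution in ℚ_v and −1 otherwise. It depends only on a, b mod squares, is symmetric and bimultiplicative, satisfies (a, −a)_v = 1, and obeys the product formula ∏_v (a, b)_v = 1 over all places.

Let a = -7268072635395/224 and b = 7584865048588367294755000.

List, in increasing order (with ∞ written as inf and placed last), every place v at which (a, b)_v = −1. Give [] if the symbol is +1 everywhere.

Mod squares: a ≡ -170170, b ≡ 8398. Check v ∈ {∞, 2, 3, 5, 7, 11, 13, 17, 19}.
v=19: a=19^2·(≡2), b=19^3·(≡11) mod 19; (2|19)=-1, (11|19)=+1; (−1)^{2·3·9}·(-1)^3·(+1)^2 = -1.
v=11: a=11^3·(≡7), b=11^4·(≡9) mod 11; (7|11)=-1, (9|11)=+1; (−1)^{3·4·5}·(-1)^4·(+1)^3 = +1.
v=17: a=17^1·(≡12), b=17^3·(≡15) mod 17; (12|17)=-1, (15|17)=+1; (−1)^{1·3·8}·(-1)^3·(+1)^1 = -1.
v=5: a=5^1·(≡4), b=5^4·(≡3) mod 5; (4|5)=+1, (3|5)=-1; (−1)^{1·4·2}·(+1)^4·(-1)^1 = -1.
v=13: a=13^3·(≡1), b=13^7·(≡4) mod 13; (1|13)=+1, (4|13)=+1; (−1)^{3·7·6}·(+1)^7·(+1)^3 = +1.
v=7: a=7^-1·(≡4), b=7^2·(≡6) mod 7; (4|7)=+1, (6|7)=-1; (−1)^{-1·2·3}·(+1)^2·(-1)^-1 = -1.
v=2: v_2(a)=-5, v_2(b)=3; units ≡ 3, 7 (mod 8); ε·ε+αω+βω = 1·1+-5·0+3·1 ≡ 0  ⇒  (a,b)_2 = +1.
v=∞: -170170 < 0 and 8398 > 0  ⇒  (a,b)_∞ = +1.
v=3: a=3^4·(≡2), b=3^0·(≡1) mod 3; (2|3)=-1, (1|3)=+1; (−1)^{4·0·1}·(-1)^0·(+1)^4 = +1.
|Ram(-170170, 8398)| = 4, even; anisotropic at {5, 7, 17, 19}.

[5, 7, 17, 19]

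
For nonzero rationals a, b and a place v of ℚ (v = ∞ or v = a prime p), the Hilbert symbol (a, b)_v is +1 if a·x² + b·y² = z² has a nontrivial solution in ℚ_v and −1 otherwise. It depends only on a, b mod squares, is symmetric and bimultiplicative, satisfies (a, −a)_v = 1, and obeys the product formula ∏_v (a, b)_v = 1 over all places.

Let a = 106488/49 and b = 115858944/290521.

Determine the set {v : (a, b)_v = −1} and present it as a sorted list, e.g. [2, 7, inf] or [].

[2, 29]

(a, b) ≡ (2958, 174) mod (ℚ^×)²; places V = {2, 3, 7, 11, 17, 29, ∞}.
(a,b)_2: α=3, β=9; u≡7, v≡7 (mod 8); ε(u)ε(v)=1·1, αω(v)=3·0, βω(u)=9·0; sum ≡ 1  ⇒  -1.
(a,b)_17: α=1, u≡13; β=2, v≡13 (mod 17); (13|17)=+1, (13|17)=+1; sign (−1)^0·+1^2·+1^1 = +1.
(a,b)_29: α=1, u≡27; β=1, v≡20 (mod 29); (27|29)=-1, (20|29)=+1; sign (−1)^0·-1^1·+1^1 = -1.
(a,b)_3: α=3, u≡2; β=3, v≡1 (mod 3); (2|3)=-1, (1|3)=+1; sign (−1)^1·-1^3·+1^3 = +1.
(a,b)_11: α=0, u≡6; β=-2, v≡1 (mod 11); (6|11)=-1, (1|11)=+1; sign (−1)^0·-1^-2·+1^0 = +1.
(a,b)_7: α=-2, u≡4; β=-4, v≡6 (mod 7); (4|7)=+1, (6|7)=-1; sign (−1)^0·+1^-4·-1^-2 = +1.
(a,b)_∞: sgn(2958)=+, sgn(174)=+, so +1.
Ram(2958, 174) = {2, 29}; no ℚ_2-point on the conic.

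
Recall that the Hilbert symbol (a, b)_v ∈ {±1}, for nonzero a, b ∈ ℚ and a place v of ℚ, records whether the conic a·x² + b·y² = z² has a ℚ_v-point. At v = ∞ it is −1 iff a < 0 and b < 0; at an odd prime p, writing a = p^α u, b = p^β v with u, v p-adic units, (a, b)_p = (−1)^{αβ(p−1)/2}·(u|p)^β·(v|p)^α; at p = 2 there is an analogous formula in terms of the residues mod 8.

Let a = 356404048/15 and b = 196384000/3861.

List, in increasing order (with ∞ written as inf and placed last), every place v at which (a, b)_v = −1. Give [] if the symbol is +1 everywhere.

Mod squares: a ≡ 195, b ≡ 36465. Check v ∈ {∞, 2, 3, 5, 7, 11, 13, 17, 19}.
v=13: a=13^1·(≡11), b=13^-1·(≡3) mod 13; (11|13)=-1, (3|13)=+1; (−1)^{1·-1·6}·(-1)^-1·(+1)^1 = -1.
v=7: a=7^2·(≡6), b=7^0·(≡2) mod 7; (6|7)=-1, (2|7)=+1; (−1)^{2·0·3}·(-1)^0·(+1)^2 = +1.
v=5: a=5^-1·(≡1), b=5^3·(≡2) mod 5; (1|5)=+1, (2|5)=-1; (−1)^{-1·3·2}·(+1)^3·(-1)^-1 = -1.
v=19: a=19^0·(≡1), b=19^2·(≡17) mod 19; (1|19)=+1, (17|19)=+1; (−1)^{0·2·9}·(+1)^2·(+1)^0 = +1.
v=11: a=11^2·(≡10), b=11^-1·(≡1) mod 11; (10|11)=-1, (1|11)=+1; (−1)^{2·-1·5}·(-1)^-1·(+1)^2 = -1.
v=2: v_2(a)=4, v_2(b)=8; units ≡ 3, 1 (mod 8); ε·ε+αω+βω = 1·0+4·0+8·1 ≡ 0  ⇒  (a,b)_2 = +1.
v=3: a=3^-1·(≡2), b=3^-3·(≡2) mod 3; (2|3)=-1, (2|3)=-1; (−1)^{-1·-3·1}·(-1)^-3·(-1)^-1 = -1.
v=∞: 195 > 0 and 36465 > 0  ⇒  (a,b)_∞ = +1.
v=17: a=17^2·(≡8), b=17^1·(≡12) mod 17; (8|17)=+1, (12|17)=-1; (−1)^{2·1·8}·(+1)^1·(-1)^2 = +1.
Ram(195, 36465) = {3, 5, 11, 13}; no ℚ_3-point on the conic.

[3, 5, 11, 13]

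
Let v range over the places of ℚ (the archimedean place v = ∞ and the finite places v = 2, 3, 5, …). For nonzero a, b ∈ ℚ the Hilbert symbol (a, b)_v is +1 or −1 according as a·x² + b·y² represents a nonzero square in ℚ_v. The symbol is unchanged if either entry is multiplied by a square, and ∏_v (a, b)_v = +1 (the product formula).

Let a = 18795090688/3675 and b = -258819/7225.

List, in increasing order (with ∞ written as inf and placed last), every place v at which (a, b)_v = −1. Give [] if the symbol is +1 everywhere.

[3, 23]

(a, b) ≡ (3441, -2139) mod (ℚ^×)²; places V = {2, 3, 5, 7, 11, 17, 23, 31, 37, ∞}.
(a,b)_5: α=-2, u≡4; β=-2, v≡4 (mod 5); (4|5)=+1, (4|5)=+1; sign (−1)^0·+1^-2·+1^-2 = +1.
(a,b)_2: α=8, β=0; u≡1, v≡5 (mod 8); ε(u)ε(v)=0·0, αω(v)=8·1, βω(u)=0·0; sum ≡ 0  ⇒  +1.
(a,b)_3: α=-1, u≡1; β=1, v≡1 (mod 3); (1|3)=+1, (1|3)=+1; sign (−1)^1·+1^1·+1^-1 = -1.
(a,b)_23: α=2, u≡20; β=1, v≡21 (mod 23); (20|23)=-1, (21|23)=-1; sign (−1)^0·-1^1·-1^2 = -1.
(a,b)_7: α=-2, u≡2; β=0, v≡6 (mod 7); (2|7)=+1, (6|7)=-1; sign (−1)^0·+1^0·-1^-2 = +1.
(a,b)_17: α=0, u≡5; β=-2, v≡5 (mod 17); (5|17)=-1, (5|17)=-1; sign (−1)^0·-1^-2·-1^0 = +1.
(a,b)_11: α=2, u≡9; β=2, v≡8 (mod 11); (9|11)=+1, (8|11)=-1; sign (−1)^0·+1^2·-1^2 = +1.
(a,b)_37: α=1, u≡17; β=0, v≡7 (mod 37); (17|37)=-1, (7|37)=+1; sign (−1)^0·-1^0·+1^1 = +1.
(a,b)_31: α=1, u≡25; β=1, v≡26 (mod 31); (25|31)=+1, (26|31)=-1; sign (−1)^1·+1^1·-1^1 = +1.
(a,b)_∞: sgn(3441)=+, sgn(-2139)=−, so +1.
(3441, -2139 / ℚ) ramifies at {3, 23}: a division algebra.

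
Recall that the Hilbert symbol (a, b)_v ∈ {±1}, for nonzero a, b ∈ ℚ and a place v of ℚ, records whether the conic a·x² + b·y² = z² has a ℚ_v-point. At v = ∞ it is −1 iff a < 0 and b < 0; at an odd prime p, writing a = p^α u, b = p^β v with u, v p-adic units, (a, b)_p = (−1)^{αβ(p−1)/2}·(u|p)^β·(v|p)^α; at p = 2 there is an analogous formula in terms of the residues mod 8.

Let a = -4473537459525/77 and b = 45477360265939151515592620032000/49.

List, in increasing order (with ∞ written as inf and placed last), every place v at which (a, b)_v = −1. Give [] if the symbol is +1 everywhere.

[2, 3, 5, 7]

(a, b) ≡ (-52356073, 599955) mod (ℚ^×)²; places V = {2, 3, 5, 7, 11, 13, 17, 19, 23, 37, 47, ∞}.
(a,b)_23: α=1, u≡17; β=3, v≡16 (mod 23); (17|23)=-1, (16|23)=+1; sign (−1)^1·-1^3·+1^1 = +1.
(a,b)_∞: sgn(-52356073)=−, sgn(599955)=+, so +1.
(a,b)_7: α=-1, u≡5; β=-2, v≡3 (mod 7); (5|7)=-1, (3|7)=-1; sign (−1)^0·-1^-2·-1^-1 = -1.
(a,b)_47: α=1, u≡26; β=3, v≡18 (mod 47); (26|47)=-1, (18|47)=+1; sign (−1)^1·-1^3·+1^1 = +1.
(a,b)_19: α=2, u≡16; β=2, v≡4 (mod 19); (16|19)=+1, (4|19)=+1; sign (−1)^0·+1^2·+1^2 = +1.
(a,b)_3: α=6, u≡2; β=9, v≡2 (mod 3); (2|3)=-1, (2|3)=-1; sign (−1)^0·-1^9·-1^6 = -1.
(a,b)_17: α=1, u≡15; β=2, v≡15 (mod 17); (15|17)=+1, (15|17)=+1; sign (−1)^0·+1^2·+1^1 = +1.
(a,b)_37: α=1, u≡21; β=3, v≡34 (mod 37); (21|37)=+1, (34|37)=+1; sign (−1)^0·+1^3·+1^1 = +1.
(a,b)_5: α=2, u≡2; β=3, v≡4 (mod 5); (2|5)=-1, (4|5)=+1; sign (−1)^0·-1^3·+1^2 = -1.
(a,b)_2: α=0, β=14; u≡7, v≡3 (mod 8); ε(u)ε(v)=1·1, αω(v)=0·1, βω(u)=14·0; sum ≡ 1  ⇒  -1.
(a,b)_13: α=0, u≡4; β=2, v≡5 (mod 13); (4|13)=+1, (5|13)=-1; sign (−1)^0·+1^2·-1^0 = +1.
(a,b)_11: α=-1, u≡6; β=0, v≡1 (mod 11); (6|11)=-1, (1|11)=+1; sign (−1)^0·-1^0·+1^-1 = +1.
(-52356073, 599955 / ℚ) ramifies at {2, 3, 5, 7}: a division algebra.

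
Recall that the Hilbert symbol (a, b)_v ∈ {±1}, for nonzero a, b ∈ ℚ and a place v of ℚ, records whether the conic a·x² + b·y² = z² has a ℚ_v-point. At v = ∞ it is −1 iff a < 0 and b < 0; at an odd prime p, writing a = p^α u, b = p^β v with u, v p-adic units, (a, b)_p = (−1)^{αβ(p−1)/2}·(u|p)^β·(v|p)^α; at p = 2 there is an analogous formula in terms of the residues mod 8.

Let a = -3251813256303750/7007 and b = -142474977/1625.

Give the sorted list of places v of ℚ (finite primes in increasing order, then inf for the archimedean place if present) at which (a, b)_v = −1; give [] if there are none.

(a, b) ≡ (-858, -3705) mod (ℚ^×)²; places V = {2, 3, 5, 7, 11, 13, 17, 19, 31, ∞}.
(a,b)_19: α=2, u≡4; β=1, v≡18 (mod 19); (4|19)=+1, (18|19)=-1; sign (−1)^0·+1^1·-1^2 = +1.
(a,b)_7: α=-2, u≡3; β=0, v≡6 (mod 7); (3|7)=-1, (6|7)=-1; sign (−1)^0·-1^0·-1^-2 = +1.
(a,b)_31: α=4, u≡2; β=2, v≡6 (mod 31); (2|31)=+1, (6|31)=-1; sign (−1)^0·+1^2·-1^4 = +1.
(a,b)_13: α=-1, u≡3; β=-1, v≡12 (mod 13); (3|13)=+1, (12|13)=+1; sign (−1)^0·+1^-1·+1^-1 = +1.
(a,b)_3: α=3, u≡2; β=3, v≡1 (mod 3); (2|3)=-1, (1|3)=+1; sign (−1)^1·-1^3·+1^3 = +1.
(a,b)_5: α=4, u≡2; β=-3, v≡1 (mod 5); (2|5)=-1, (1|5)=+1; sign (−1)^0·-1^-3·+1^4 = -1.
(a,b)_11: α=-1, u≡6; β=0, v≡6 (mod 11); (6|11)=-1, (6|11)=-1; sign (−1)^0·-1^0·-1^-1 = -1.
(a,b)_2: α=1, β=0; u≡3, v≡7 (mod 8); ε(u)ε(v)=1·1, αω(v)=1·0, βω(u)=0·1; sum ≡ 1  ⇒  -1.
(a,b)_17: α=2, u≡4; β=2, v≡16 (mod 17); (4|17)=+1, (16|17)=+1; sign (−1)^0·+1^2·+1^2 = +1.
(a,b)_∞: sgn(-858)=−, sgn(-3705)=−, so -1.
|Ram(-858, -3705)| = 4, even; anisotropic at {2, 5, 11, ∞}.

[2, 5, 11, inf]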